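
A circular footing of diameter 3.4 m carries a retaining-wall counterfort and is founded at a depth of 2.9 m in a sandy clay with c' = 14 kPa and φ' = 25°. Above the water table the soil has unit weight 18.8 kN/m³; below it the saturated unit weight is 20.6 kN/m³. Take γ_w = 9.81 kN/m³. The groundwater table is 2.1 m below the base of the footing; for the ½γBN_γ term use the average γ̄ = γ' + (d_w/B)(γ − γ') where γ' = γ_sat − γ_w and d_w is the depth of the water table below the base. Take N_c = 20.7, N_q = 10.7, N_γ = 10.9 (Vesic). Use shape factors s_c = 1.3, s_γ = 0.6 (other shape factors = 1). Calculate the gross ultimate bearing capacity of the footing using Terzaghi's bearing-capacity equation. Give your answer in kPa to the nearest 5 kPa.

q = γ·D_f = 18.8 × 2.9 = 54.52 kPa.
γ' = 10.79 kN/m³; averaging over the depth B below the base, γ̄ = γ' + (d_w/B)(γ − γ') = 15.737 kN/m³.
c·N_c·s_c = 14 × 20.7 × 1.3 = 376.74 kPa
q·N_q = 54.52 × 10.7 = 583.36 kPa
0.5·γ·B·N_γ·s_γ = 0.5 × 15.737 × 3.4 × 10.9 × 0.6 = 174.97 kPa
q_ult = 376.74 + 583.36 + 174.97 = 1135.1 kPa.

q_ult ≈ 1135 kPa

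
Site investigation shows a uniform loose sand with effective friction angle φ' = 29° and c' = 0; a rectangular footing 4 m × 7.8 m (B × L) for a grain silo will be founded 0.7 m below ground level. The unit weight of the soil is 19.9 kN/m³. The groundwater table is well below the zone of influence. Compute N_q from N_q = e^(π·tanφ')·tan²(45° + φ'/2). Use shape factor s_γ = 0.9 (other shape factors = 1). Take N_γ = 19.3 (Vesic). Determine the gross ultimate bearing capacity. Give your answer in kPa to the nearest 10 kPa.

q_ult ≈ 920 kPa

tan29° = 0.5543, so N_q = e^(π×0.5543)·tan²(59.5°) = 5.705 × 2.882 = 16.44.
Effective surcharge at the founding depth q = γ·D_f = 19.9 × 0.7 = 13.93 kPa.
q_ult = q·N_q + 0.5·γ·B·N_γ·s_γ
     = 13.93 × 16.443 + 0.5 × 19.9 × 4 × 19.3 × 0.9
     = 229.06 + 691.33 = 920.38 kPa.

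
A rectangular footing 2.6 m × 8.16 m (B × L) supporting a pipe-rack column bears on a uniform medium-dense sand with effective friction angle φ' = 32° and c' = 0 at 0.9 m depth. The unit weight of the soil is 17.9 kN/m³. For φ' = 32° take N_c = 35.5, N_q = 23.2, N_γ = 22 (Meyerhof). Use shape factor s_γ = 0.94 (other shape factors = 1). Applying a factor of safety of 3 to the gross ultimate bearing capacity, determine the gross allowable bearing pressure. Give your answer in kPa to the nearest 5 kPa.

Overburden at base level: q = 17.9 × 0.9 = 16.11 kPa.
Surcharge term q·N_q = 16.11 × 23.2 = 373.75 kPa; self-weight term 0.5·γ·B·N_γ·s_γ = 0.5 × 17.9 × 2.6 × 22 × 0.94 = 481.22 kPa.
q_ult = 373.75 + 481.22 = 854.98 kPa.
q_all = q_ult / FS = 854.98 / 3 = 284.99 kPa.

q_all ≈ 285 kPa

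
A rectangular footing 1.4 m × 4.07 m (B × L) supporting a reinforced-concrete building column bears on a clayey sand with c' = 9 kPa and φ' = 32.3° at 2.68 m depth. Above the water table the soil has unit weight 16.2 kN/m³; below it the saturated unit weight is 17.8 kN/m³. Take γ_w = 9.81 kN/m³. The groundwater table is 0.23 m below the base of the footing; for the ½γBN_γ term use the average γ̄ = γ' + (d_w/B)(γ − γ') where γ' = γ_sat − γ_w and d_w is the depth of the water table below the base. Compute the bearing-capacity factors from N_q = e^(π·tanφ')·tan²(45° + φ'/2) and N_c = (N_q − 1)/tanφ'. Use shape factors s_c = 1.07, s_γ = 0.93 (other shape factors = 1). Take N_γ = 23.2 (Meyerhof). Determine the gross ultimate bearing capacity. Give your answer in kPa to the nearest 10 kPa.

tan32.3° = 0.6322, so N_q = e^(π×0.6322)·tan²(61.15°) = 7.287 × 3.295 = 24.01.
N_c = (24.01 − 1)/tan32.3° = 36.4.
q = γ·D_f = 16.2 × 2.68 = 43.416 kPa.
γ' = 7.99 kN/m³; averaging over the depth B below the base, γ̄ = γ' + (d_w/B)(γ − γ') = 9.3388 kN/m³.
c·N_c·s_c = 9 × 36.398 × 1.07 = 350.51 kPa
q·N_q = 43.416 × 24.01 = 1042.4 kPa
0.5·γ·B·N_γ·s_γ = 0.5 × 9.3388 × 1.4 × 23.2 × 0.93 = 141.05 kPa
q_ult = 350.51 + 1042.4 + 141.05 = 1534 kPa.

q_ult ≈ 1530 kPa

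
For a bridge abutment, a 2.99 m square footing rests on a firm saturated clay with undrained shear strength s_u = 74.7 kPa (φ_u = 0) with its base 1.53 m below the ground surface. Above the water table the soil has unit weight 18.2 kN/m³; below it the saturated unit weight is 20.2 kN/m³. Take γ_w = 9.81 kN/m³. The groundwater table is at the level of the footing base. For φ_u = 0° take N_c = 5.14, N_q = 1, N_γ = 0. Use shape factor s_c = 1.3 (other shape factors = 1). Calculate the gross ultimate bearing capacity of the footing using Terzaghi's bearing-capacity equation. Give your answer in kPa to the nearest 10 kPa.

q_ult ≈ 530 kPa

Effective surcharge at the founding depth q = γ·D_f = 18.2 × 1.53 = 27.846 kPa.
q_ult = c·N_c·s_c + q·N_q
     = 74.7 × 5.14 × 1.3 + 27.846 × 1
     = 499.15 + 27.846 = 526.99 kPa.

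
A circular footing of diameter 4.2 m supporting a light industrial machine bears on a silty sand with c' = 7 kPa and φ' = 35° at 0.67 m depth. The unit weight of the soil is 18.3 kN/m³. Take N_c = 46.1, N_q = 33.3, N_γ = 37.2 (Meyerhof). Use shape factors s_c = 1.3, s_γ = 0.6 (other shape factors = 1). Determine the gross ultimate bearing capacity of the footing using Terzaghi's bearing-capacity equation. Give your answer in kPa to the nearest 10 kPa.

Overburden at base level: q = 18.3 × 0.67 = 12.261 kPa.
Cohesion term c·N_c·s_c = 7 × 46.1 × 1.3 = 419.51 kPa; surcharge term q·N_q = 12.261 × 33.3 = 408.29 kPa; self-weight term 0.5·γ·B·N_γ·s_γ = 0.5 × 18.3 × 4.2 × 37.2 × 0.6 = 857.76 kPa.
q_ult = 419.51 + 408.29 + 857.76 = 1685.6 kPa.

q_ult ≈ 1690 kPa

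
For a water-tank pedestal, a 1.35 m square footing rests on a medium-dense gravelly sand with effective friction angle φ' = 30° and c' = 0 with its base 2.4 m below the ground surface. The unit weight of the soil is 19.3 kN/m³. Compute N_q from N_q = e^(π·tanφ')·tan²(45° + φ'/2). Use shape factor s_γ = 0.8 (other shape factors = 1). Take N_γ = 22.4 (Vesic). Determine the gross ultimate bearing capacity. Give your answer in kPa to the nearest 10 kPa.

tan30° = 0.5774, so N_q = e^(π×0.5774)·tan²(60°) = 6.134 × 3.0 = 18.4.
q = γ·D_f = 19.3 × 2.4 = 46.32 kPa.
q·N_q = 46.32 × 18.401 = 852.34 kPa
0.5·γ·B·N_γ·s_γ = 0.5 × 19.3 × 1.35 × 22.4 × 0.8 = 233.45 kPa
q_ult = 852.34 + 233.45 = 1085.8 kPa.

q_ult ≈ 1090 kPa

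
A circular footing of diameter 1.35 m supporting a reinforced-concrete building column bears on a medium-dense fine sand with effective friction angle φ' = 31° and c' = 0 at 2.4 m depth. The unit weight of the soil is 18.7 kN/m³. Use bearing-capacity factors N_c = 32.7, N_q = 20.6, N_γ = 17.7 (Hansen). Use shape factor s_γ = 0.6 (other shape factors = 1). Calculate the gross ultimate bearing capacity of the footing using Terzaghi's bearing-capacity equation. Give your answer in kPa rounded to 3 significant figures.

Overburden at base level: q = 18.7 × 2.4 = 44.88 kPa.
Surcharge term q·N_q = 44.88 × 20.6 = 924.53 kPa; self-weight term 0.5·γ·B·N_γ·s_γ = 0.5 × 18.7 × 1.35 × 17.7 × 0.6 = 134.05 kPa.
q_ult = 924.53 + 134.05 = 1058.6 kPa.

q_ult ≈ 1060 kPa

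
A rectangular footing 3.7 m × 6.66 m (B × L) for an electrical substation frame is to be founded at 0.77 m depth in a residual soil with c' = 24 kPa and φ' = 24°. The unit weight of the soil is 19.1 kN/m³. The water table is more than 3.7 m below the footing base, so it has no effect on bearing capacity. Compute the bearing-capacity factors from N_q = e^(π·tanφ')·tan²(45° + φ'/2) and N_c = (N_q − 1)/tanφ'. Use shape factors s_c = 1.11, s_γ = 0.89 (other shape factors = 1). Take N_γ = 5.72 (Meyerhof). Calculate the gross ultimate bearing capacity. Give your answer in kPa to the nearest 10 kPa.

q_ult ≈ 840 kPa

tan24° = 0.4452, so N_q = e^(π×0.4452)·tan²(57°) = 4.05 × 2.371 = 9.6.
N_c = (9.6 − 1)/tan24° = 19.32.
Effective surcharge at the founding depth q = γ·D_f = 19.1 × 0.77 = 14.707 kPa.
q_ult = c·N_c·s_c + q·N_q + 0.5·γ·B·N_γ·s_γ
     = 24 × 19.324 × 1.11 + 14.707 × 9.6034 + 0.5 × 19.1 × 3.7 × 5.72 × 0.89
     = 514.78 + 141.24 + 179.88 = 835.9 kPa.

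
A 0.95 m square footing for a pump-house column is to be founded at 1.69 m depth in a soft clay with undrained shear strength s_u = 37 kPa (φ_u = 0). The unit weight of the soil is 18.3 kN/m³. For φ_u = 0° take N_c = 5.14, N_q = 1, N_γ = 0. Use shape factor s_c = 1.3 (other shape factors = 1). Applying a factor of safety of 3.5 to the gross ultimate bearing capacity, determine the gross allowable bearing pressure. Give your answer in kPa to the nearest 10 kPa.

Effective surcharge at the founding depth q = γ·D_f = 18.3 × 1.69 = 30.927 kPa.
q_ult = c·N_c·s_c + q·N_q
     = 37 × 5.14 × 1.3 + 30.927 × 1
     = 247.23 + 30.927 = 278.16 kPa.
q_all = q_ult / FS = 278.16 / 3.5 = 79.475 kPa.

q_all ≈ 80 kPa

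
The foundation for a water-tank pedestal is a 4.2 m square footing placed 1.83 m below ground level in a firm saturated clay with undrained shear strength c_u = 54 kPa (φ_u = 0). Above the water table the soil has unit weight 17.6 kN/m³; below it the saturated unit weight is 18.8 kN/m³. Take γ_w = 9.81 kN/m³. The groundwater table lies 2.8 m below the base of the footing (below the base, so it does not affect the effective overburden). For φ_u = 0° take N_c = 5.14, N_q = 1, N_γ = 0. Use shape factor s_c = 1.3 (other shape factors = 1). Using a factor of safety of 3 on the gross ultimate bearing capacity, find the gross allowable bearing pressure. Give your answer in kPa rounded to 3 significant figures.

Overburden at base level: q = 17.6 × 1.83 = 32.208 kPa.
Cohesion term c·N_c·s_c = 54 × 5.14 × 1.3 = 360.83 kPa; surcharge term q·N_q = 32.208 × 1 = 32.208 kPa.
q_ult = 360.83 + 32.208 = 393.04 kPa.
q_all = 393.04 / 3 = 131.01 kPa.

q_all ≈ 131 kPa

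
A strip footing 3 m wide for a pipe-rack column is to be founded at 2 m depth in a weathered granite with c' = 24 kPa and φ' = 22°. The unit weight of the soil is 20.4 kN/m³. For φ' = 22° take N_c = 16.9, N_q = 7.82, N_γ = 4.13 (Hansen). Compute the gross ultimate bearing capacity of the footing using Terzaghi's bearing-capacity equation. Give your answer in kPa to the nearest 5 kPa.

Effective surcharge at the founding depth q = γ·D_f = 20.4 × 2 = 40.8 kPa.
q_ult = c·N_c + q·N_q + 0.5·γ·B·N_γ
     = 24 × 16.9 + 40.8 × 7.82 + 0.5 × 20.4 × 3 × 4.13
     = 405.6 + 319.06 + 126.38 = 851.03 kPa.

q_ult ≈ 850 kPa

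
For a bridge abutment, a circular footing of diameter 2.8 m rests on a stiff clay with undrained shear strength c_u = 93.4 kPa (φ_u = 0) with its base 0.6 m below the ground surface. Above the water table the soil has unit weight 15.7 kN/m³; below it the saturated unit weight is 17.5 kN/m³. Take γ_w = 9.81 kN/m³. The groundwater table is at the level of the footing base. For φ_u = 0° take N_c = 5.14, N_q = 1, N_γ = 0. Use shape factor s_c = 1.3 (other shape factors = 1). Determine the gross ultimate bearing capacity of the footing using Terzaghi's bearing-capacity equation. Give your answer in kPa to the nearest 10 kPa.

q_ult ≈ 630 kPa

q = γ·D_f = 15.7 × 0.6 = 9.42 kPa.
c·N_c·s_c = 93.4 × 5.14 × 1.3 = 624.1 kPa
q·N_q = 9.42 × 1 = 9.42 kPa
q_ult = 624.1 + 9.42 = 633.52 kPa.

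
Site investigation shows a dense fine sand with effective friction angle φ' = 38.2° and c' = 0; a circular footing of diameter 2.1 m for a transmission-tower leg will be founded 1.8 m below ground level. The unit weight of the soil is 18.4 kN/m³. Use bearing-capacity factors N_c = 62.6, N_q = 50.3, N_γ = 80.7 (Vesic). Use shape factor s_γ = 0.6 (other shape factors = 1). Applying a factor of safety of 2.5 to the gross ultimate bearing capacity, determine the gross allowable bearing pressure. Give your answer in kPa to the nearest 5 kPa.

Effective surcharge at the founding depth q = γ·D_f = 18.4 × 1.8 = 33.12 kPa.
q_ult = q·N_q + 0.5·γ·B·N_γ·s_γ
     = 33.12 × 50.3 + 0.5 × 18.4 × 2.1 × 80.7 × 0.6
     = 1665.9 + 935.47 = 2601.4 kPa.
q_all = q_ult / FS = 2601.4 / 2.5 = 1040.6 kPa.

q_all ≈ 1040 kPa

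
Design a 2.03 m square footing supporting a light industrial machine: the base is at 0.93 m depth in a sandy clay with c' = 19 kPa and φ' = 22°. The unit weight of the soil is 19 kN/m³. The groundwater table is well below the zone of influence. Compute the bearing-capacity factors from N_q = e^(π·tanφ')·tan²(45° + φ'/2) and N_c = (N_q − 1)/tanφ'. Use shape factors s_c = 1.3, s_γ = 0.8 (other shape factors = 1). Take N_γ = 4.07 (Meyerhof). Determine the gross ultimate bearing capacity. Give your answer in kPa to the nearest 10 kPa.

q_ult ≈ 620 kPa

tan22° = 0.404, so N_q = e^(π×0.404)·tan²(56°) = 3.558 × 2.198 = 7.82.
N_c = (7.82 − 1)/tan22° = 16.88.
q = γ·D_f = 19 × 0.93 = 17.67 kPa.
c·N_c·s_c = 19 × 16.883 × 1.3 = 417.01 kPa
q·N_q = 17.67 × 7.8211 = 138.2 kPa
0.5·γ·B·N_γ·s_γ = 0.5 × 19 × 2.03 × 4.07 × 0.8 = 62.792 kPa
q_ult = 417.01 + 138.2 + 62.792 = 618 kPa.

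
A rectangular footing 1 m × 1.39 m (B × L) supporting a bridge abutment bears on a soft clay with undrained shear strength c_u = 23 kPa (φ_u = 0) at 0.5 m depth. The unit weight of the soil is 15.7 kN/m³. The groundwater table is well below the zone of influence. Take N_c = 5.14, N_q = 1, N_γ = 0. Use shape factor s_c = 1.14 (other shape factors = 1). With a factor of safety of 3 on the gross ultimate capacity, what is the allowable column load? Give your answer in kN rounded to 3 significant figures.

P_all ≈ 66.1 kN

Overburden at base level: q = 15.7 × 0.5 = 7.85 kPa.
Cohesion term c·N_c·s_c = 23 × 5.14 × 1.14 = 134.77 kPa; surcharge term q·N_q = 7.85 × 1 = 7.85 kPa.
q_ult = 134.77 + 7.85 = 142.62 kPa.
Gross allowable pressure q_all = 142.62 / 3 = 47.54 kPa.
Footing area = 1.39 m², so allowable column load = 47.54 × 1.39 = 66.081 kN.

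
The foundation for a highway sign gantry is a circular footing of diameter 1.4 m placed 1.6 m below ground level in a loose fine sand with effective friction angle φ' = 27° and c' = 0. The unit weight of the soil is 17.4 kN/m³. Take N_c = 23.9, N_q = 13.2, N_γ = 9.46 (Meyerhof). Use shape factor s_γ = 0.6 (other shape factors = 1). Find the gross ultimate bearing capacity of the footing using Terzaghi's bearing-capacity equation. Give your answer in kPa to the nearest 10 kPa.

Effective surcharge at the founding depth q = γ·D_f = 17.4 × 1.6 = 27.84 kPa.
q_ult = q·N_q + 0.5·γ·B·N_γ·s_γ
     = 27.84 × 13.2 + 0.5 × 17.4 × 1.4 × 9.46 × 0.6
     = 367.49 + 69.134 = 436.62 kPa.

q_ult ≈ 440 kPa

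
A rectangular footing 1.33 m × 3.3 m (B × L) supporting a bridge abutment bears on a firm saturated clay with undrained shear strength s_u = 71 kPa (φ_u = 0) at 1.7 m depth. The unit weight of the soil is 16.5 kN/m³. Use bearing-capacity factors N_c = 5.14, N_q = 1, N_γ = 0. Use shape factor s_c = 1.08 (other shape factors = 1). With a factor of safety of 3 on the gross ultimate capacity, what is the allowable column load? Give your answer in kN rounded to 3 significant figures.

Overburden at base level: q = 16.5 × 1.7 = 28.05 kPa.
Cohesion term c·N_c·s_c = 71 × 5.14 × 1.08 = 394.14 kPa; surcharge term q·N_q = 28.05 × 1 = 28.05 kPa.
q_ult = 394.14 + 28.05 = 422.19 kPa.
Gross allowable pressure q_all = 422.19 / 3 = 140.73 kPa.
Footing area = 4.389 m², so allowable column load = 140.73 × 4.389 = 617.66 kN.

P_all ≈ 618 kN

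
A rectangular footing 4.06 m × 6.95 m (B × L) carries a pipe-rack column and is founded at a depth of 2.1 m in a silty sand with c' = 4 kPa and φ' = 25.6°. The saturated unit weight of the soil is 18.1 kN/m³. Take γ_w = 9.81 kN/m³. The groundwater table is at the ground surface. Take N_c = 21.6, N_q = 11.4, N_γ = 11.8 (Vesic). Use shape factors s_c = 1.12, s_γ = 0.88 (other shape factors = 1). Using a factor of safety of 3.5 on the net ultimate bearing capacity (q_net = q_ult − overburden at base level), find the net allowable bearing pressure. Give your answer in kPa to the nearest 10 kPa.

q_all(net) ≈ 130 kPa

Water table at ground surface, so effective unit weight γ' = 18.1 − 9.81 = 8.29 kN/m³ is used throughout; overburden q = 8.29 × 2.1 = 17.409 kPa; the same γ' applies in the ½γBN_γ term.
Cohesion term c·N_c·s_c = 4 × 21.6 × 1.12 = 96.768 kPa; surcharge term q·N_q = 17.409 × 11.4 = 198.46 kPa; self-weight term 0.5·γ·B·N_γ·s_γ = 0.5 × 8.29 × 4.06 × 11.8 × 0.88 = 174.75 kPa.
q_ult = 96.768 + 198.46 + 174.75 = 469.98 kPa.
q_net = 469.98 − 17.409 = 452.57 kPa.
q_all(net) = 452.57 / 3.5 = 129.31 kPa.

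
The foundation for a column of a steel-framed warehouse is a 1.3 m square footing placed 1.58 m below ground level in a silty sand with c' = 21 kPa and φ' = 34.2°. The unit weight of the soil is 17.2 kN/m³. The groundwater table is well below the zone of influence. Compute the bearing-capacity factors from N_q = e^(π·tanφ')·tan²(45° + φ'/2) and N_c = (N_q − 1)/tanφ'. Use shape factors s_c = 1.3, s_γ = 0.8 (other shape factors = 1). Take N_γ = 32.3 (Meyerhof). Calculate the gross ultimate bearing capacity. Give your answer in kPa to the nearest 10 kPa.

tan34.2° = 0.6796, so N_q = e^(π×0.6796)·tan²(62.1°) = 8.457 × 3.567 = 30.17.
N_c = (30.17 − 1)/tan34.2° = 42.92.
q = γ·D_f = 17.2 × 1.58 = 27.176 kPa.
c·N_c·s_c = 21 × 42.919 × 1.3 = 1171.7 kPa
q·N_q = 27.176 × 30.168 = 819.84 kPa
0.5·γ·B·N_γ·s_γ = 0.5 × 17.2 × 1.3 × 32.3 × 0.8 = 288.89 kPa
q_ult = 1171.7 + 819.84 + 288.89 = 2280.4 kPa.

q_ult ≈ 2280 kPa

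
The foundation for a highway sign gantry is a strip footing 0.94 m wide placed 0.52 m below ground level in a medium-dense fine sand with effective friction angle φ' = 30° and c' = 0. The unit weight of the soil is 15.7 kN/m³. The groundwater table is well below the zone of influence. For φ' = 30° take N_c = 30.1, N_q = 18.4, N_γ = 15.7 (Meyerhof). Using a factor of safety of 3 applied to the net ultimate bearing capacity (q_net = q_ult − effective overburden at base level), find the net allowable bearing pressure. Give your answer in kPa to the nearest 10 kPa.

q_all(net) ≈ 90 kPa

Overburden at base level: q = 15.7 × 0.52 = 8.164 kPa.
Surcharge term q·N_q = 8.164 × 18.4 = 150.22 kPa; self-weight term 0.5·γ·B·N_γ = 0.5 × 15.7 × 0.94 × 15.7 = 115.85 kPa.
q_ult = 150.22 + 115.85 = 266.07 kPa.
Net ultimate: q_net = 266.07 − 8.164 = 257.9 kPa.
q_all(net) = 257.9 / 3 = 85.968 kPa.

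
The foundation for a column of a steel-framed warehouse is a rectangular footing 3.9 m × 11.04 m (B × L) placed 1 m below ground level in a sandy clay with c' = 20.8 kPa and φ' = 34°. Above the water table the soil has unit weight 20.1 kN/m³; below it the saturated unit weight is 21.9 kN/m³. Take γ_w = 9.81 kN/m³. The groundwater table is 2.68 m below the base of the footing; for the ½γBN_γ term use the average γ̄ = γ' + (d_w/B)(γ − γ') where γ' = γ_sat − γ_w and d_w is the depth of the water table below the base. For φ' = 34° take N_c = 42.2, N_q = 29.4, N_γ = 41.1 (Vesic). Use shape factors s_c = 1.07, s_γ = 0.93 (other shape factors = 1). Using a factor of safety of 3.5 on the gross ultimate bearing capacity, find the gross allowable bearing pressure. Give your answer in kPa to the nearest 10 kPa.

q = γ·D_f = 20.1 × 1 = 20.1 kPa.
γ' = 12.09 kN/m³; averaging over the depth B below the base, γ̄ = γ' + (d_w/B)(γ − γ') = 17.594 kN/m³.
c·N_c·s_c = 20.8 × 42.2 × 1.07 = 939.2 kPa
q·N_q = 20.1 × 29.4 = 590.94 kPa
0.5·γ·B·N_γ·s_γ = 0.5 × 17.594 × 3.9 × 41.1 × 0.93 = 1311.4 kPa
q_ult = 939.2 + 590.94 + 1311.4 = 2841.5 kPa.
q_all = 2841.5 / 3.5 = 811.87 kPa.

q_all ≈ 810 kPa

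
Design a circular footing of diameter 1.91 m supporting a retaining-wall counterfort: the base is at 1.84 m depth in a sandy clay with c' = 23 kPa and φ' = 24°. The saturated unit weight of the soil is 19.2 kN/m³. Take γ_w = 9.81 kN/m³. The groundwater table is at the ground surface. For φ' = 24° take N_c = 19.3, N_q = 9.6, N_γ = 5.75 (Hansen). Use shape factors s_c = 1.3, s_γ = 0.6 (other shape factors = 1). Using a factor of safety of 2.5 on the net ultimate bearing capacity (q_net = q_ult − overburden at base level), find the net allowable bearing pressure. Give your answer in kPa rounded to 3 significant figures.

Water table at ground surface, so effective unit weight γ' = 19.2 − 9.81 = 9.39 kN/m³ is used throughout; overburden q = 9.39 × 1.84 = 17.278 kPa; the same γ' applies in the ½γBN_γ term.
Cohesion term c·N_c·s_c = 23 × 19.3 × 1.3 = 577.07 kPa; surcharge term q·N_q = 17.278 × 9.6 = 165.86 kPa; self-weight term 0.5·γ·B·N_γ·s_γ = 0.5 × 9.39 × 1.91 × 5.75 × 0.6 = 30.938 kPa.
q_ult = 577.07 + 165.86 + 30.938 = 773.87 kPa.
q_net = 773.87 − 17.278 = 756.6 kPa.
q_all(net) = 756.6 / 2.5 = 302.64 kPa.

q_all(net) ≈ 303 kPa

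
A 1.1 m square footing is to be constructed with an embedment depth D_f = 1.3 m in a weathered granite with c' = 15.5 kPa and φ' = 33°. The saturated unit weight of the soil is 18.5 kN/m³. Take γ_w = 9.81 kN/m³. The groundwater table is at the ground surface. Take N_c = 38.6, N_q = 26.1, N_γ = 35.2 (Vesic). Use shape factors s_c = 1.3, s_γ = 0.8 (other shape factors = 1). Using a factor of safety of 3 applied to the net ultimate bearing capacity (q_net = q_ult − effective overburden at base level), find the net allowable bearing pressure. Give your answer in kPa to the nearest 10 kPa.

q_all(net) ≈ 400 kPa

Water table at ground surface, so effective unit weight γ' = 18.5 − 9.81 = 8.69 kN/m³ is used throughout; overburden q = 8.69 × 1.3 = 11.297 kPa; the same γ' applies in the ½γBN_γ term.
Cohesion term c·N_c·s_c = 15.5 × 38.6 × 1.3 = 777.79 kPa; surcharge term q·N_q = 11.297 × 26.1 = 294.85 kPa; self-weight term 0.5·γ·B·N_γ·s_γ = 0.5 × 8.69 × 1.1 × 35.2 × 0.8 = 134.59 kPa.
q_ult = 777.79 + 294.85 + 134.59 = 1207.2 kPa.
Net ultimate: q_net = 1207.2 − 11.297 = 1195.9 kPa.
q_all(net) = 1195.9 / 3 = 398.65 kPa.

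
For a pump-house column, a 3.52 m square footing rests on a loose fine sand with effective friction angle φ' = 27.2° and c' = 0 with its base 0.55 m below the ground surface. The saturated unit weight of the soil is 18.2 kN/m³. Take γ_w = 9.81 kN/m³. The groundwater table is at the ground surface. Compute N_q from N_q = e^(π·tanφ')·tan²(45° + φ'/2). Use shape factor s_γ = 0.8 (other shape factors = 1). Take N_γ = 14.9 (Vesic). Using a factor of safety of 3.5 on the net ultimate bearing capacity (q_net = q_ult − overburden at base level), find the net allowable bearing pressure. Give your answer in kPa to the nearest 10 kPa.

q_all(net) ≈ 70 kPa

N_q = e^(π·tan27.2°)·tan²(58.6°) = 13.49.
With the water table at the surface the whole profile is submerged: γ' = 18.2 − 9.81 = 8.39 kN/m³, so q = γ'·D_f = 4.6145 kPa; the same γ' applies in the ½γBN_γ term.
q_ult = q·N_q + 0.5·γ·B·N_γ·s_γ
     = 4.6145 × 13.488 + 0.5 × 8.39 × 3.52 × 14.9 × 0.8
     = 62.242 + 176.02 = 238.26 kPa.
q_net = 238.26 − 4.6145 = 233.64 kPa.
q_all(net) = 233.64 / 3.5 = 66.755 kPa.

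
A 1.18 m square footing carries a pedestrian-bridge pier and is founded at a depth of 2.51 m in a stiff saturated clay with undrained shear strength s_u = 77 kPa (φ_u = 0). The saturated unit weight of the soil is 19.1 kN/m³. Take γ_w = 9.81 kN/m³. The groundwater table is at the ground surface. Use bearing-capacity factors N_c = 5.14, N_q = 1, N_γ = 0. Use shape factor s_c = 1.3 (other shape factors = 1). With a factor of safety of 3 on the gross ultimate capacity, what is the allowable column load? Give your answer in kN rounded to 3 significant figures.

P_all ≈ 250 kN

Water table at ground surface, so effective unit weight γ' = 19.1 − 9.81 = 9.29 kN/m³ is used throughout; overburden q = 9.29 × 2.51 = 23.318 kPa.
Cohesion term c·N_c·s_c = 77 × 5.14 × 1.3 = 514.51 kPa; surcharge term q·N_q = 23.318 × 1 = 23.318 kPa.
q_ult = 514.51 + 23.318 = 537.83 kPa.
Gross allowable pressure q_all = 537.83 / 3 = 179.28 kPa.
Footing area = 1.3924 m², so allowable column load = 179.28 × 1.3924 = 249.63 kN.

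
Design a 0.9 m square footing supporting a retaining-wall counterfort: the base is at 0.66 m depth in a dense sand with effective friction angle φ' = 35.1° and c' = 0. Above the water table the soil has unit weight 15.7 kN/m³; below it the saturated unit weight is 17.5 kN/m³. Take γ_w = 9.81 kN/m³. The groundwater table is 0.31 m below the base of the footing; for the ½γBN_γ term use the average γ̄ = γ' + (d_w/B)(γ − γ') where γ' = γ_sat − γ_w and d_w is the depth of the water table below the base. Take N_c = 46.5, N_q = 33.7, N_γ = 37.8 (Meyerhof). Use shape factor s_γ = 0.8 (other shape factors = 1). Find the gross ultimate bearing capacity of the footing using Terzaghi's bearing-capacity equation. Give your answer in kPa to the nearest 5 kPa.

Effective surcharge at the founding depth q = γ·D_f = 15.7 × 0.66 = 10.362 kPa.
With d_w = 0.31 m < B, γ̄ = 7.69 + (0.31/0.9) × (15.7 − 7.69) = 10.449 kN/m³.
q_ult = q·N_q + 0.5·γ·B·N_γ·s_γ
     = 10.362 × 33.7 + 0.5 × 10.449 × 0.9 × 37.8 × 0.8
     = 349.2 + 142.19 = 491.39 kPa.

q_ult ≈ 490 kPa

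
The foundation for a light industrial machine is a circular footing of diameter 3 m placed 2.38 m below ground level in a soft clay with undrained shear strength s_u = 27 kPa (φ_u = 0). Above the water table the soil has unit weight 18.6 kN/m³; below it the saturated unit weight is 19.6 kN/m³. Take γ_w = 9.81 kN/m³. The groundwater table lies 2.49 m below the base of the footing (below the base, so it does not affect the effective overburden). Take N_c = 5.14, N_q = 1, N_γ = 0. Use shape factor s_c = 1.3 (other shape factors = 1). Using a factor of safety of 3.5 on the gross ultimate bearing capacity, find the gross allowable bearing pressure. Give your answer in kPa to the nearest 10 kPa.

q_all ≈ 60 kPa

Effective surcharge at the founding depth q = γ·D_f = 18.6 × 2.38 = 44.268 kPa.
q_ult = c·N_c·s_c + q·N_q
     = 27 × 5.14 × 1.3 + 44.268 × 1
     = 180.41 + 44.268 = 224.68 kPa.
q_all = 224.68 / 3.5 = 64.195 kPa.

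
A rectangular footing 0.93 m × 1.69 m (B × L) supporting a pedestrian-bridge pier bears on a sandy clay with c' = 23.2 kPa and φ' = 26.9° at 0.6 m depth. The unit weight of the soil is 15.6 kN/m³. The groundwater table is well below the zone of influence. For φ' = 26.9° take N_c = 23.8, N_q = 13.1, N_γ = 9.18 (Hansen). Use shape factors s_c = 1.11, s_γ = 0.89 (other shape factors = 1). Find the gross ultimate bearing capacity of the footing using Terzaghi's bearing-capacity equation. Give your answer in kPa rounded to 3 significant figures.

q_ult ≈ 795 kPa

Effective surcharge at the founding depth q = γ·D_f = 15.6 × 0.6 = 9.36 kPa.
q_ult = c·N_c·s_c + q·N_q + 0.5·γ·B·N_γ·s_γ
     = 23.2 × 23.8 × 1.11 + 9.36 × 13.1 + 0.5 × 15.6 × 0.93 × 9.18 × 0.89
     = 612.9 + 122.62 + 59.267 = 794.78 kPa.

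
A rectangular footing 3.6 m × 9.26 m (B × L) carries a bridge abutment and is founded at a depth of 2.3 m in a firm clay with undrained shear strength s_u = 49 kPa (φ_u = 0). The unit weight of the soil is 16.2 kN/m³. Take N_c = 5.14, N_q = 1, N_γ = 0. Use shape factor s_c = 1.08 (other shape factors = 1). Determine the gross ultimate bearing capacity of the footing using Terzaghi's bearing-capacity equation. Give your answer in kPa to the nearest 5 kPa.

Effective surcharge at the founding depth q = γ·D_f = 16.2 × 2.3 = 37.26 kPa.
q_ult = c·N_c·s_c + q·N_q
     = 49 × 5.14 × 1.08 + 37.26 × 1
     = 272.01 + 37.26 = 309.27 kPa.

q_ult ≈ 310 kPa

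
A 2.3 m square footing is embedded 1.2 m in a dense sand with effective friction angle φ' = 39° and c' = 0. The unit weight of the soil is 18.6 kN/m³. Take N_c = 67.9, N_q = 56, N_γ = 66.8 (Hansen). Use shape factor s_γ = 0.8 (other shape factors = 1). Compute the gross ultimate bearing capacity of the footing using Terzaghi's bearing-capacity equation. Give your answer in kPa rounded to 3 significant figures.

q = γ·D_f = 18.6 × 1.2 = 22.32 kPa.
q·N_q = 22.32 × 56 = 1249.9 kPa
0.5·γ·B·N_γ·s_γ = 0.5 × 18.6 × 2.3 × 66.8 × 0.8 = 1143.1 kPa
q_ult = 1249.9 + 1143.1 = 2393 kPa.

q_ult ≈ 2390 kPa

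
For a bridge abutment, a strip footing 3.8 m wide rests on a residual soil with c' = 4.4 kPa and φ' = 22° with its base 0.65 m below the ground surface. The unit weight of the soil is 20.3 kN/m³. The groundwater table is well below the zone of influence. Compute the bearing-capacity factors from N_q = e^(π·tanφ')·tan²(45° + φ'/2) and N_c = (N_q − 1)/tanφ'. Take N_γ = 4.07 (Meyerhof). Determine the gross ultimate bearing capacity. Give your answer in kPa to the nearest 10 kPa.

q_ult ≈ 330 kPa

tan22° = 0.404, so N_q = e^(π×0.404)·tan²(56°) = 3.558 × 2.198 = 7.82.
N_c = (7.82 − 1)/tan22° = 16.88.
Overburden at base level: q = 20.3 × 0.65 = 13.195 kPa.
Cohesion term c·N_c = 4.4 × 16.883 = 74.285 kPa; surcharge term q·N_q = 13.195 × 7.8211 = 103.2 kPa; self-weight term 0.5·γ·B·N_γ = 0.5 × 20.3 × 3.8 × 4.07 = 156.98 kPa.
q_ult = 74.285 + 103.2 + 156.98 = 334.46 kPa.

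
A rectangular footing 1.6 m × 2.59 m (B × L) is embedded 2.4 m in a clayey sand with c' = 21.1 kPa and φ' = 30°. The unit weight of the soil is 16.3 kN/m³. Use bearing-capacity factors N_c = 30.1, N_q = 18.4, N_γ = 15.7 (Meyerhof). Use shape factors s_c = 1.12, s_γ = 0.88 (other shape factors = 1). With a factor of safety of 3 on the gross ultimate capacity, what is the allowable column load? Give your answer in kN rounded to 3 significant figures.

Effective surcharge at the founding depth q = γ·D_f = 16.3 × 2.4 = 39.12 kPa.
q_ult = c·N_c·s_c + q·N_q + 0.5·γ·B·N_γ·s_γ
     = 21.1 × 30.1 × 1.12 + 39.12 × 18.4 + 0.5 × 16.3 × 1.6 × 15.7 × 0.88
     = 711.32 + 719.81 + 180.16 = 1611.3 kPa.
Gross allowable pressure q_all = 1611.3 / 3 = 537.1 kPa.
Footing area = 4.144 m², so allowable column load = 537.1 × 4.144 = 2225.7 kN.

P_all ≈ 2230 kN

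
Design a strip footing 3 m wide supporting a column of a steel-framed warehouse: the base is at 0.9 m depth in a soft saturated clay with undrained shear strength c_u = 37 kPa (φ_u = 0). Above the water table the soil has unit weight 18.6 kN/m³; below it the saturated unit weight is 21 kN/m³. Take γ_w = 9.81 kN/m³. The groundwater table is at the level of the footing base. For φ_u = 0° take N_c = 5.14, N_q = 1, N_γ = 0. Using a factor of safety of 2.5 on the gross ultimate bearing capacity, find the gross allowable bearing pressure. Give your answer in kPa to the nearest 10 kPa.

q = γ·D_f = 18.6 × 0.9 = 16.74 kPa.
c·N_c = 37 × 5.14 = 190.18 kPa
q·N_q = 16.74 × 1 = 16.74 kPa
q_ult = 190.18 + 16.74 = 206.92 kPa.
q_all = 206.92 / 2.5 = 82.768 kPa.

q_all ≈ 80 kPa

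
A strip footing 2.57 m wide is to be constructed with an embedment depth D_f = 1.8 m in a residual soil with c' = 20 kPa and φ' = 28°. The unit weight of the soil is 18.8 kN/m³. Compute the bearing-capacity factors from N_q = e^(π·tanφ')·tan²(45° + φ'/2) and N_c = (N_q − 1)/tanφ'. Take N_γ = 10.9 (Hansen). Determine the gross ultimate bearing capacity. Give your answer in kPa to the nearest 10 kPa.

tan28° = 0.5317, so N_q = e^(π×0.5317)·tan²(59°) = 5.314 × 2.77 = 14.72.
N_c = (14.72 − 1)/tan28° = 25.8.
Overburden at base level: q = 18.8 × 1.8 = 33.84 kPa.
Cohesion term c·N_c = 20 × 25.803 = 516.07 kPa; surcharge term q·N_q = 33.84 × 14.72 = 498.12 kPa; self-weight term 0.5·γ·B·N_γ = 0.5 × 18.8 × 2.57 × 10.9 = 263.32 kPa.
q_ult = 516.07 + 498.12 + 263.32 = 1277.5 kPa.

q_ult ≈ 1280 kPa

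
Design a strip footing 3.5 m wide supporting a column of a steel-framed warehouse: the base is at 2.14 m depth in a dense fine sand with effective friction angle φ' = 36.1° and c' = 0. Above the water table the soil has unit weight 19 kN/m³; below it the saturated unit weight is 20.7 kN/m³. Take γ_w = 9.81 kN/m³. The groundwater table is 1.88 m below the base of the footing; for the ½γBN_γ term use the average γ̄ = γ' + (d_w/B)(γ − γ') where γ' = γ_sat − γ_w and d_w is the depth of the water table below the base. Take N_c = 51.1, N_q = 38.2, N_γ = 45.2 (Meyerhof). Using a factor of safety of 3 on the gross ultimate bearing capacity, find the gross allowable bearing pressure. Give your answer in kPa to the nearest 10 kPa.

q_all ≈ 920 kPa

Overburden at base level: q = 19 × 2.14 = 40.66 kPa.
The water table is 1.88 m below the base (< B = 3.5 m), so the ½γBN_γ term uses γ̄ = γ' + (d_w/B)(γ − γ') = 10.89 + (1.88/3.5)(19 − 10.89) = 15.246 kN/m³.
Surcharge term q·N_q = 40.66 × 38.2 = 1553.2 kPa; self-weight term 0.5·γ·B·N_γ = 0.5 × 15.246 × 3.5 × 45.2 = 1206 kPa.
q_ult = 1553.2 + 1206 = 2759.2 kPa.
q_all = 2759.2 / 3 = 919.73 kPa.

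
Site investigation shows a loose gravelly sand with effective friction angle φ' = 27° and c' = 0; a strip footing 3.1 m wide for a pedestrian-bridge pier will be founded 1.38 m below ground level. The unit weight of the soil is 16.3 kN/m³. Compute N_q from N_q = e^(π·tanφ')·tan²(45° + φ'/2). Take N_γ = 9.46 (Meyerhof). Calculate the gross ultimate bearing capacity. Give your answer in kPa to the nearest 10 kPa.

q_ult ≈ 540 kPa

tan27° = 0.5095, so N_q = e^(π×0.5095)·tan²(58.5°) = 4.957 × 2.663 = 13.2.
Effective surcharge at the founding depth q = γ·D_f = 16.3 × 1.38 = 22.494 kPa.
q_ult = q·N_q + 0.5·γ·B·N_γ
     = 22.494 × 13.199 + 0.5 × 16.3 × 3.1 × 9.46
     = 296.9 + 239.01 = 535.91 kPa.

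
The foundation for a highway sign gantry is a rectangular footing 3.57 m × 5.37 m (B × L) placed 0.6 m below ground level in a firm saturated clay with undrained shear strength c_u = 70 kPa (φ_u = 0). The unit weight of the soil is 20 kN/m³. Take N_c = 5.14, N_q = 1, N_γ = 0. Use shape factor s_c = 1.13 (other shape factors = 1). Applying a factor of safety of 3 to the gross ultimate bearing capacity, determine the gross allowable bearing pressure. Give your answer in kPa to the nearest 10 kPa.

q_all ≈ 140 kPa

Overburden at base level: q = 20 × 0.6 = 12 kPa.
Cohesion term c·N_c·s_c = 70 × 5.14 × 1.13 = 406.57 kPa; surcharge term q·N_q = 12 × 1 = 12 kPa.
q_ult = 406.57 + 12 = 418.57 kPa.
q_all = q_ult / FS = 418.57 / 3 = 139.52 kPa.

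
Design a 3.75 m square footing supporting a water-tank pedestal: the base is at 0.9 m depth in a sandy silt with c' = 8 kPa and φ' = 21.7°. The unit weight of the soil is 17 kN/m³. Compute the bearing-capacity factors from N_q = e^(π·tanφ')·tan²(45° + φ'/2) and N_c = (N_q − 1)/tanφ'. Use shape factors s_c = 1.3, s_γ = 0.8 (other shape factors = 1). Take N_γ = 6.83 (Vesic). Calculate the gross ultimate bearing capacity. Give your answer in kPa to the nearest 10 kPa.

q_ult ≈ 460 kPa

tan21.7° = 0.3979, so N_q = e^(π×0.3979)·tan²(55.85°) = 3.491 × 2.173 = 7.59.
N_c = (7.59 − 1)/tan21.7° = 16.55.
q = γ·D_f = 17 × 0.9 = 15.3 kPa.
c·N_c·s_c = 8 × 16.553 × 1.3 = 172.15 kPa
q·N_q = 15.3 × 7.5871 = 116.08 kPa
0.5·γ·B·N_γ·s_γ = 0.5 × 17 × 3.75 × 6.83 × 0.8 = 174.17 kPa
q_ult = 172.15 + 116.08 + 174.17 = 462.4 kPa.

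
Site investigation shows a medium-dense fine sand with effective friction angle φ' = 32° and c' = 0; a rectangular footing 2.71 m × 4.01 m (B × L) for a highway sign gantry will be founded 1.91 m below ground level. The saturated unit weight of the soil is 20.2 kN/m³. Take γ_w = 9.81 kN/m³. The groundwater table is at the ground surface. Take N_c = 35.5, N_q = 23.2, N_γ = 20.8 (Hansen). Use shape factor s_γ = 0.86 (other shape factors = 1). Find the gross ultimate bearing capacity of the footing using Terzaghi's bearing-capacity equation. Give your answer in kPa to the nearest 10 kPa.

q_ult ≈ 710 kPa

γ' = 20.2 − 9.81 = 10.39 kN/m³ (submerged throughout). q = 10.39 × 1.91 = 19.845 kPa; the same γ' applies in the ½γBN_γ term.
q·N_q = 19.845 × 23.2 = 460.4 kPa
0.5·γ·B·N_γ·s_γ = 0.5 × 10.39 × 2.71 × 20.8 × 0.86 = 251.84 kPa
q_ult = 460.4 + 251.84 = 712.24 kPa.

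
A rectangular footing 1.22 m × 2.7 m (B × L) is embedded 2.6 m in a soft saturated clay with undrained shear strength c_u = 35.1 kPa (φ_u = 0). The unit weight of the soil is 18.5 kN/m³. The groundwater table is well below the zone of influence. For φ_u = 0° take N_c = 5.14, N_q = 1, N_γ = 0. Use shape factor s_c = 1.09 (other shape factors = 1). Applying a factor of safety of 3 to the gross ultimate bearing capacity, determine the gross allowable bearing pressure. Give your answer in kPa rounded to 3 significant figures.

Overburden at base level: q = 18.5 × 2.6 = 48.1 kPa.
Cohesion term c·N_c·s_c = 35.1 × 5.14 × 1.09 = 196.65 kPa; surcharge term q·N_q = 48.1 × 1 = 48.1 kPa.
q_ult = 196.65 + 48.1 = 244.75 kPa.
q_all = q_ult / FS = 244.75 / 3 = 81.584 kPa.

q_all ≈ 81.6 kPa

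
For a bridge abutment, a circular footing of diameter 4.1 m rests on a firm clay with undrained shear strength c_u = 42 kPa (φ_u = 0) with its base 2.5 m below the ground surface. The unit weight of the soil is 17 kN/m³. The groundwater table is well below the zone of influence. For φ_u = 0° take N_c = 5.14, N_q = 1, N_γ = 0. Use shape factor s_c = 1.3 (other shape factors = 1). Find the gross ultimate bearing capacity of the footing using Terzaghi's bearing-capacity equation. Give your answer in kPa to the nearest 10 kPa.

Overburden at base level: q = 17 × 2.5 = 42.5 kPa.
Cohesion term c·N_c·s_c = 42 × 5.14 × 1.3 = 280.64 kPa; surcharge term q·N_q = 42.5 × 1 = 42.5 kPa.
q_ult = 280.64 + 42.5 = 323.14 kPa.

q_ult ≈ 320 kPa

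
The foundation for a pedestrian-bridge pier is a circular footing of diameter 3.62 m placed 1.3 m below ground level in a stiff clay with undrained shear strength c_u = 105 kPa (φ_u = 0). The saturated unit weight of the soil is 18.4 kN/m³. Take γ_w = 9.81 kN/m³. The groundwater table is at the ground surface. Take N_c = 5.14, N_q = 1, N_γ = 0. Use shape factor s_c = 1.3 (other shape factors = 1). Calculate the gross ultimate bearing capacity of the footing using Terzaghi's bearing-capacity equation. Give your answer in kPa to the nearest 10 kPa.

q_ult ≈ 710 kPa

Water table at ground surface, so effective unit weight γ' = 18.4 − 9.81 = 8.59 kN/m³ is used throughout; overburden q = 8.59 × 1.3 = 11.167 kPa.
Cohesion term c·N_c·s_c = 105 × 5.14 × 1.3 = 701.61 kPa; surcharge term q·N_q = 11.167 × 1 = 11.167 kPa.
q_ult = 701.61 + 11.167 = 712.78 kPa.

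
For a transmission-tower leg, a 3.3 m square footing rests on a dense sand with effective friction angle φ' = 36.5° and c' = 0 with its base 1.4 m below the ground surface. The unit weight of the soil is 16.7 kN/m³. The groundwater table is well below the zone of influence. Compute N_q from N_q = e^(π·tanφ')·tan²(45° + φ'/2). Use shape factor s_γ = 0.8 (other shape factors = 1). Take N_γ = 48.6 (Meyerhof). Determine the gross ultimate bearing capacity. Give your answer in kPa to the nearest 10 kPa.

tan36.5° = 0.74, so N_q = e^(π×0.74)·tan²(63.25°) = 10.223 × 3.936 = 40.24.
Effective surcharge at the founding depth q = γ·D_f = 16.7 × 1.4 = 23.38 kPa.
q_ult = q·N_q + 0.5·γ·B·N_γ·s_γ
     = 23.38 × 40.24 + 0.5 × 16.7 × 3.3 × 48.6 × 0.8
     = 940.8 + 1071.3 = 2012.1 kPa.

q_ult ≈ 2010 kPa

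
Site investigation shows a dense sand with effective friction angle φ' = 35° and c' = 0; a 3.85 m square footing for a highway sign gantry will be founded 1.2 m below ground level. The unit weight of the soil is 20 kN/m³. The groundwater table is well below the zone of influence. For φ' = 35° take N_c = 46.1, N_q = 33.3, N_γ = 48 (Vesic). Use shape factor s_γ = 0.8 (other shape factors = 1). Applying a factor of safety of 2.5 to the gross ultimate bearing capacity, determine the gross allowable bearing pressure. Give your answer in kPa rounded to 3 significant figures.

q_all ≈ 911 kPa

q = γ·D_f = 20 × 1.2 = 24 kPa.
q·N_q = 24 × 33.3 = 799.2 kPa
0.5·γ·B·N_γ·s_γ = 0.5 × 20 × 3.85 × 48 × 0.8 = 1478.4 kPa
q_ult = 799.2 + 1478.4 = 2277.6 kPa.
q_all = q_ult / FS = 2277.6 / 2.5 = 911.04 kPa.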